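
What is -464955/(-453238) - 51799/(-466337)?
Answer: 240302994997/211361649206 ≈ 1.1369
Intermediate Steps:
-464955/(-453238) - 51799/(-466337) = -464955*(-1/453238) - 51799*(-1/466337) = 464955/453238 + 51799/466337 = 240302994997/211361649206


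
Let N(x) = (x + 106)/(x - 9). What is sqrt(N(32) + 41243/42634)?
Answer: sqrt(12664301798)/42634 ≈ 2.6396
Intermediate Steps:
N(x) = (106 + x)/(-9 + x)
sqrt(N(32) + 41243/42634) = sqrt((106 + 32)/(-9 + 32) + 41243/42634) = sqrt(138/23 + 41243*(1/42634)) = sqrt((1/23)*138 + 41243/42634) = sqrt(6 + 41243/42634) = sqrt(297047/42634) = sqrt(12664301798)/42634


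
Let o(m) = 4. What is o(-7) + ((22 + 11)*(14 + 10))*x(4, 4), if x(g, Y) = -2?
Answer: -1580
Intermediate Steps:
o(-7) + ((22 + 11)*(14 + 10))*x(4, 4) = 4 + ((22 + 11)*(14 + 10))*(-2) = 4 + (33*24)*(-2) = 4 + 792*(-2) = 4 - 1584 = -1580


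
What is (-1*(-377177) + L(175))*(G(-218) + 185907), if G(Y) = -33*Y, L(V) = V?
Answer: 72867048552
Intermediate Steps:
(-1*(-377177) + L(175))*(G(-218) + 185907) = (-1*(-377177) + 175)*(-33*(-218) + 185907) = (377177 + 175)*(7194 + 185907) = 377352*193101 = 72867048552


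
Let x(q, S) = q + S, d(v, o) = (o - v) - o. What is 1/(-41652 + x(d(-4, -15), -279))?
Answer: -1/41927 ≈ -2.3851e-5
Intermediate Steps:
d(v, o) = -v
x(q, S) = S + q
1/(-41652 + x(d(-4, -15), -279)) = 1/(-41652 + (-279 - 1*(-4))) = 1/(-41652 + (-279 + 4)) = 1/(-41652 - 275) = 1/(-41927) = -1/41927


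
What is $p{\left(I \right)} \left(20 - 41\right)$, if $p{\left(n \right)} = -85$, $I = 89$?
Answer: $1785$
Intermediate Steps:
$p{\left(I \right)} \left(20 - 41\right) = - 85 \left(20 - 41\right) = \left(-85\right) \left(-21\right) = 1785$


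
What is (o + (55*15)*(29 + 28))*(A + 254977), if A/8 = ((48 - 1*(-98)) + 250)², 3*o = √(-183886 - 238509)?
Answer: 70984472625 + 1509505*I*√422395/3 ≈ 7.0985e+10 + 3.2702e+8*I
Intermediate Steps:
o = I*√422395/3 (o = √(-183886 - 238509)/3 = √(-422395)/3 = (I*√422395)/3 = I*√422395/3 ≈ 216.64*I)
A = 1254528 (A = 8*((48 - 1*(-98)) + 250)² = 8*((48 + 98) + 250)² = 8*(146 + 250)² = 8*396² = 8*156816 = 1254528)
(o + (55*15)*(29 + 28))*(A + 254977) = (I*√422395/3 + (55*15)*(29 + 28))*(1254528 + 254977) = (I*√422395/3 + 825*57)*1509505 = (I*√422395/3 + 47025)*1509505 = (47025 + I*√422395/3)*1509505 = 70984472625 + 1509505*I*√422395/3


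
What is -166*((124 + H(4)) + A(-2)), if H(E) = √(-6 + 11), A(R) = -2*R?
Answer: -21248 - 166*√5 ≈ -21619.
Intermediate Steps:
H(E) = √5
-166*((124 + H(4)) + A(-2)) = -166*((124 + √5) - 2*(-2)) = -166*((124 + √5) + 4) = -166*(128 + √5) = -21248 - 166*√5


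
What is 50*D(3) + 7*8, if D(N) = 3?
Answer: 206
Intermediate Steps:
50*D(3) + 7*8 = 50*3 + 7*8 = 150 + 56 = 206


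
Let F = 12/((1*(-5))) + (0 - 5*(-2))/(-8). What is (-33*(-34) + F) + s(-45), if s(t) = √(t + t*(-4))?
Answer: 22367/20 + 3*√15 ≈ 1130.0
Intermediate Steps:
F = -73/20 (F = 12/(-5) + (0 + 10)*(-⅛) = 12*(-⅕) + 10*(-⅛) = -12/5 - 5/4 = -73/20 ≈ -3.6500)
s(t) = √3*√(-t) (s(t) = √(t - 4*t) = √(-3*t) = √3*√(-t))
(-33*(-34) + F) + s(-45) = (-33*(-34) - 73/20) + √3*√(-1*(-45)) = (1122 - 73/20) + √3*√45 = 22367/20 + √3*(3*√5) = 22367/20 + 3*√15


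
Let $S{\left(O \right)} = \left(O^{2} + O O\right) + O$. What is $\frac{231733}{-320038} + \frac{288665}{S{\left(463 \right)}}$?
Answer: $- \frac{7076266063}{137360629638} \approx -0.051516$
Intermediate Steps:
$S{\left(O \right)} = O + 2 O^{2}$ ($S{\left(O \right)} = \left(O^{2} + O^{2}\right) + O = 2 O^{2} + O = O + 2 O^{2}$)
$\frac{231733}{-320038} + \frac{288665}{S{\left(463 \right)}} = \frac{231733}{-320038} + \frac{288665}{463 \left(1 + 2 \cdot 463\right)} = 231733 \left(- \frac{1}{320038}\right) + \frac{288665}{463 \left(1 + 926\right)} = - \frac{231733}{320038} + \frac{288665}{463 \cdot 927} = - \frac{231733}{320038} + \frac{288665}{429201} = - \frac{7076266063}{137360629638}$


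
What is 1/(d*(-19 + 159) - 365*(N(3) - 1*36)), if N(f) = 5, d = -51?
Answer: 1/4175 ≈ 0.00023952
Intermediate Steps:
1/(d*(-19 + 159) - 365*(N(3) - 1*36)) = 1/(-51*(-19 + 159) - 365*(5 - 1*36)) = 1/(-51*140 - 365*(5 - 36)) = 1/(-7140 - 365*(-31)) = 1/(-7140 + 11315) = 1/4175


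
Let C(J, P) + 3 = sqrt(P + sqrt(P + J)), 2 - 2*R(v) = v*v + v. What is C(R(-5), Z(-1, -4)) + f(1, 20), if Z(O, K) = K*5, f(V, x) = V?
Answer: -2 + sqrt(-20 + I*sqrt(29)) ≈ -1.4032 + 4.5118*I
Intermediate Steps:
R(v) = 1 - v/2 - v**2/2 (R(v) = 1 - (v*v + v)/2 = 1 - (v**2 + v)/2 = 1 - (v + v**2)/2 = 1 + (-v/2 - v**2/2) = 1 - v/2 - v**2/2)
Z(O, K) = 5*K
C(J, P) = -3 + sqrt(P + sqrt(J + P)) (C(J, P) = -3 + sqrt(P + sqrt(P + J)) = -3 + sqrt(P + sqrt(J + P)))
C(R(-5), Z(-1, -4)) + f(1, 20) = (-3 + sqrt(5*(-4) + sqrt((1 - 1/2*(-5) - 1/2*(-5)**2) + 5*(-4)))) + 1 = (-3 + sqrt(-20 + sqrt((1 + 5/2 - 1/2*25) - 20))) + 1 = (-3 + sqrt(-20 + sqrt((1 + 5/2 - 25/2) - 20))) + 1 = (-3 + sqrt(-20 + sqrt(-9 - 20))) + 1 = (-3 + sqrt(-20 + sqrt(-29))) + 1 = (-3 + sqrt(-20 + I*sqrt(29))) + 1 = -2 + sqrt(-20 + I*sqrt(29))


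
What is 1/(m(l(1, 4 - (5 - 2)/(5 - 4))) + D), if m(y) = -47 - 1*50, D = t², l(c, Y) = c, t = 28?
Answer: 1/687 ≈ 0.0014556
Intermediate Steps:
D = 784 (D = 28² = 784)
m(y) = -97 (m(y) = -47 - 50 = -97)
1/(m(l(1, 4 - (5 - 2)/(5 - 4))) + D) = 1/(-97 + 784) = 1/687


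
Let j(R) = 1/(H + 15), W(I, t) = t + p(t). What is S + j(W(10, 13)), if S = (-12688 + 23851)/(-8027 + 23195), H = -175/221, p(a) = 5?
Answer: 3200329/3968960 ≈ 0.80634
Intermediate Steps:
H = -175/221 (H = -175*1/221 = -175/221 ≈ -0.79185)
W(I, t) = 5 + t (W(I, t) = t + 5 = 5 + t)
j(R) = 221/3140 (j(R) = 1/(-175/221 + 15) = 1/(3140/221) = 221/3140)
S = 3721/5056 (S = 11163/15168 = 11163*(1/15168) = 3721/5056 ≈ 0.73596)
S + j(W(10, 13)) = 3721/5056 + 221/3140 = 3200329/3968960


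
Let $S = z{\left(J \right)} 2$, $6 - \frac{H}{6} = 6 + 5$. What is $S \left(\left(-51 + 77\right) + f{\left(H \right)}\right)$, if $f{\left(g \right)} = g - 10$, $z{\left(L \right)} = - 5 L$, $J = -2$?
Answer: $-280$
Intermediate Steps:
$H = -30$ ($H = 36 - 6 \left(6 + 5\right) = 36 - 66 = -30$)
$f{\left(g \right)} = -10 + g$
$S = 20$ ($S = \left(-5\right) \left(-2\right) 2 = 10 \cdot 2 = 20$)
$S \left(\left(-51 + 77\right) + f{\left(H \right)}\right) = 20 \left(\left(-51 + 77\right) - 40\right) = 20 \left(26 - 40\right) = 20 \left(-14\right) = -280$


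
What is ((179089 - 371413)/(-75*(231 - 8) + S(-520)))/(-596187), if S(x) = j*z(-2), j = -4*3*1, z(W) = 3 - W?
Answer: -64108/3335666265 ≈ -1.9219e-5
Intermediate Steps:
j = -12 (j = -12*1 = -12)
S(x) = -60 (S(x) = -12*(3 - 1*(-2)) = -12*(3 + 2) = -12*5 = -60)
((179089 - 371413)/(-75*(231 - 8) + S(-520)))/(-596187) = ((179089 - 371413)/(-75*(231 - 8) - 60))/(-596187) = -192324/(-75*223 - 60)*(-1/596187) = -192324/(-16725 - 60)*(-1/596187) = -192324/(-16785)*(-1/596187) = -192324*(-1/16785)*(-1/596187) = (64108/5595)*(-1/596187) = -64108/3335666265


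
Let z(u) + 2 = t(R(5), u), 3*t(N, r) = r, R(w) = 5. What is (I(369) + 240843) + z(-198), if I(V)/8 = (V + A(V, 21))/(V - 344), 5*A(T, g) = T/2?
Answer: 30113111/125 ≈ 2.4091e+5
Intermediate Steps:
A(T, g) = T/10 (A(T, g) = (T/2)/5 = T/10)
I(V) = 44*V/(5*(-344 + V)) (I(V) = 8*((V + V/10)/(V - 344)) = 8*((11*V/10)/(-344 + V)) = 8*(11*V/(10*(-344 + V))) = 44*V/(5*(-344 + V)))
t(N, r) = r/3
z(u) = -2 + u/3
(I(369) + 240843) + z(-198) = ((44/5)*369/(-344 + 369) + 240843) + (-2 + (1/3)*(-198)) = ((44/5)*369/25 + 240843) + (-2 - 66) = ((44/5)*369*(1/25) + 240843) - 68 = (16236/125 + 240843) - 68 = 30121611/125 - 68 = 30113111/125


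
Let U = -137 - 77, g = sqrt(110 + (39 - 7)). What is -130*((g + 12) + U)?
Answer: 26260 - 130*sqrt(142) ≈ 24711.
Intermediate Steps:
g = sqrt(142) (g = sqrt(110 + 32) = sqrt(142) ≈ 11.916)
U = -214
-130*((g + 12) + U) = -130*((sqrt(142) + 12) - 214) = -130*((12 + sqrt(142)) - 214) = -130*(-202 + sqrt(142)) = 26260 - 130*sqrt(142)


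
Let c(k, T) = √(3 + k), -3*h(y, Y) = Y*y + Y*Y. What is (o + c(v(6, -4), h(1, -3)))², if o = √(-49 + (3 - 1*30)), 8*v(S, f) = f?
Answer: -147/2 + 2*I*√190 ≈ -73.5 + 27.568*I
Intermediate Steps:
h(y, Y) = -Y²/3 - Y*y/3 (h(y, Y) = -(Y*y + Y*Y)/3 = -(Y*y + Y²)/3 = -(Y² + Y*y)/3 = -Y²/3 - Y*y/3)
v(S, f) = f/8
o = 2*I*√19 (o = √(-49 + (3 - 30)) = √(-49 - 27) = √(-76) = 2*I*√19 ≈ 8.7178*I)
(o + c(v(6, -4), h(1, -3)))² = (2*I*√19 + √(3 + (⅛)*(-4)))² = (2*I*√19 + √(3 - ½))² = (2*I*√19 + √(5/2))² = (2*I*√19 + √10/2)² = (√10/2 + 2*I*√19)²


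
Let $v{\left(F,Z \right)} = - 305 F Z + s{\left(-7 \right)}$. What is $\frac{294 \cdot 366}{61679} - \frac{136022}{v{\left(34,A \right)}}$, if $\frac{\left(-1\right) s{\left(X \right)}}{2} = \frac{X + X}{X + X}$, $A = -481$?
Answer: $\frac{264167803867}{153826439136} \approx 1.7173$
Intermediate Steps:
$s{\left(X \right)} = -2$ ($s{\left(X \right)} = - 2 \frac{X + X}{X + X} = - 2 \frac{2 X}{2 X} = - 2 \cdot 2 X \frac{1}{2 X} = \left(-2\right) 1 = -2$)
$v{\left(F,Z \right)} = -2 - 305 F Z$ ($v{\left(F,Z \right)} = - 305 F Z - 2 = -2 - 305 F Z$)
$\frac{294 \cdot 366}{61679} - \frac{136022}{v{\left(34,A \right)}} = \frac{294 \cdot 366}{61679} - \frac{136022}{-2 - 10370 \left(-481\right)} = 107604 \cdot \frac{1}{61679} - \frac{136022}{-2 + 4987970} = \frac{107604}{61679} - \frac{136022}{4987968} = \frac{107604}{61679} - \frac{68011}{2493984} = \frac{264167803867}{153826439136}$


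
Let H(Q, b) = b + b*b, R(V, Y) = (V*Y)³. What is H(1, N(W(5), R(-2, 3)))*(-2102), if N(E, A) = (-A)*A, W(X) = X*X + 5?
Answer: -4575498399360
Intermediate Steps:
W(X) = 5 + X² (W(X) = X² + 5 = 5 + X²)
R(V, Y) = V³*Y³
N(E, A) = -A²
H(Q, b) = b + b²
H(1, N(W(5), R(-2, 3)))*(-2102) = ((-((-2)³*3³)²)*(1 - ((-2)³*3³)²))*(-2102) = ((-(-8*27)²)*(1 - (-8*27)²))*(-2102) = ((-1*(-216)²)*(1 - 1*(-216)²))*(-2102) = ((-1*46656)*(1 - 1*46656))*(-2102) = -46656*(1 - 46656)*(-2102) = -46656*(-46655)*(-2102) = 2176735680*(-2102) = -4575498399360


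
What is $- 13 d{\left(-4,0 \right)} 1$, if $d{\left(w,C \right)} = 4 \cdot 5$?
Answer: $-260$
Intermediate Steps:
$d{\left(w,C \right)} = 20$
$- 13 d{\left(-4,0 \right)} 1 = \left(-13\right) 20 \cdot 1 = \left(-260\right) 1 = -260$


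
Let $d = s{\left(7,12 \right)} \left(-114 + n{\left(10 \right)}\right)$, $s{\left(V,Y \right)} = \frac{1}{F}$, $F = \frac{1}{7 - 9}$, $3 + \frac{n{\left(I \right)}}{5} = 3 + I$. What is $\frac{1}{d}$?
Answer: $\frac{1}{128} \approx 0.0078125$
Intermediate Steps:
$n{\left(I \right)} = 5 I$ ($n{\left(I \right)} = -15 + 5 \left(3 + I\right) = -15 + \left(15 + 5 I\right) = 5 I$)
$F = - \frac{1}{2}$ ($F = \frac{1}{-2} = - \frac{1}{2} \approx -0.5$)
$s{\left(V,Y \right)} = -2$ ($s{\left(V,Y \right)} = \frac{1}{- \frac{1}{2}} = -2$)
$d = 128$ ($d = - 2 \left(-114 + 5 \cdot 10\right) = - 2 \left(-114 + 50\right) = \left(-2\right) \left(-64\right) = 128$)
$\frac{1}{d} = \frac{1}{128}$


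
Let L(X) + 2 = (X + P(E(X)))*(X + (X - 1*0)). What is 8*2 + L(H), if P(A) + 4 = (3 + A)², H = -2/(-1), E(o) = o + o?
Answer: 202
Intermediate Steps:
E(o) = 2*o
H = 2 (H = -2*(-1) = 2)
P(A) = -4 + (3 + A)²
L(X) = -2 + 2*X*(-4 + X + (3 + 2*X)²) (L(X) = -2 + (X + (-4 + (3 + 2*X)²))*(X + (X - 1*0)) = -2 + (-4 + X + (3 + 2*X)²)*(X + (X + 0)) = -2 + (-4 + X + (3 + 2*X)²)*(X + X) = -2 + (-4 + X + (3 + 2*X)²)*(2*X) = -2 + 2*X*(-4 + X + (3 + 2*X)²))
8*2 + L(H) = 8*2 + (-2 + 8*2³ + 10*2 + 26*2²) = 16 + (-2 + 8*8 + 20 + 26*4) = 16 + (-2 + 64 + 20 + 104) = 16 + 186 = 202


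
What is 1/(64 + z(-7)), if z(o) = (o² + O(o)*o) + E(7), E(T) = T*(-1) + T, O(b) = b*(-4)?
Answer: -1/83 ≈ -0.012048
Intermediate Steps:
O(b) = -4*b
E(T) = 0 (E(T) = -T + T = 0)
z(o) = -3*o² (z(o) = (o² + (-4*o)*o) + 0 = (o² - 4*o²) + 0 = -3*o² + 0 = -3*o²)
1/(64 + z(-7)) = 1/(64 - 3*(-7)²) = 1/(64 - 3*49) = 1/(64 - 147) = 1/(-83) = -1/83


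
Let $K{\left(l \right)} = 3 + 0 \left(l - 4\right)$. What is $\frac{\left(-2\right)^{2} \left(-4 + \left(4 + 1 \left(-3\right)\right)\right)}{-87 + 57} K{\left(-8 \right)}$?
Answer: $\frac{6}{5} \approx 1.2$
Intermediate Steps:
$K{\left(l \right)} = 3$ ($K{\left(l \right)} = 3 + 0 \left(-4 + l\right) = 3 + 0 = 3$)
$\frac{\left(-2\right)^{2} \left(-4 + \left(4 + 1 \left(-3\right)\right)\right)}{-87 + 57} K{\left(-8 \right)} = \frac{\left(-2\right)^{2} \left(-4 + \left(4 + 1 \left(-3\right)\right)\right)}{-87 + 57} \cdot 3 = \frac{4 \left(-4 + \left(4 - 3\right)\right)}{-30} \cdot 3 = 4 \left(-4 + 1\right) \left(- \frac{1}{30}\right) 3 = 4 \left(-3\right) \left(- \frac{1}{30}\right) 3 = \left(-12\right) \left(- \frac{1}{30}\right) 3 = \frac{2}{5} \cdot 3 = \frac{6}{5}$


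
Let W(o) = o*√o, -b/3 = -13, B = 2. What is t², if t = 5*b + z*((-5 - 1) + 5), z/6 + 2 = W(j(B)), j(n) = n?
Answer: 43137 - 4968*√2 ≈ 36111.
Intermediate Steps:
b = 39 (b = -3*(-13) = 39)
W(o) = o^(3/2)
z = -12 + 12*√2 (z = -12 + 6*2^(3/2) = -12 + 6*(2*√2) = -12 + 12*√2 ≈ 4.9706)
t = 207 - 12*√2 (t = 5*39 + (-12 + 12*√2)*((-5 - 1) + 5) = 195 + (-12 + 12*√2)*(-6 + 5) = 195 + (-12 + 12*√2)*(-1) = 195 + (12 - 12*√2) = 207 - 12*√2 ≈ 190.03)
t² = (207 - 12*√2)²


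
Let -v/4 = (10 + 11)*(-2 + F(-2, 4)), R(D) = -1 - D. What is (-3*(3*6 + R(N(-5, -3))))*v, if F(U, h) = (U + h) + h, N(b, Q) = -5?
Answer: 22176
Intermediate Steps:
F(U, h) = U + 2*h
v = -336 (v = -4*(10 + 11)*(-2 + (-2 + 2*4)) = -84*(-2 + (-2 + 8)) = -84*(-2 + 6) = -84*4 = -4*84 = -336)
(-3*(3*6 + R(N(-5, -3))))*v = -3*(3*6 + (-1 - 1*(-5)))*(-336) = -3*(18 + (-1 + 5))*(-336) = -3*(18 + 4)*(-336) = -3*22*(-336) = -66*(-336) = 22176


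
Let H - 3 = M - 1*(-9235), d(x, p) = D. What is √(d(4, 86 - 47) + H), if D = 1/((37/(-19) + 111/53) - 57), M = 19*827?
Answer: √81781261200194/57251 ≈ 157.96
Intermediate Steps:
M = 15713
D = -1007/57251 (D = 1/((37*(-1/19) + 111*(1/53)) - 57) = 1/((-37/19 + 111/53) - 57) = 1/(148/1007 - 57) = 1/(-57251/1007) = -1007/57251 ≈ -0.017589)
d(x, p) = -1007/57251
H = 24951 (H = 3 + (15713 - 1*(-9235)) = 3 + (15713 + 9235) = 3 + 24948 = 24951)
√(d(4, 86 - 47) + H) = √(-1007/57251 + 24951) = √(1428468694/57251) = √81781261200194/57251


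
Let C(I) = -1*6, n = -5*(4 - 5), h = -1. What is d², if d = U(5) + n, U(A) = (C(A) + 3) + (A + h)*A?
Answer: 484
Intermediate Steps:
n = 5 (n = -5*(-1) = 5)
C(I) = -6
U(A) = -3 + A*(-1 + A) (U(A) = (-6 + 3) + (A - 1)*A = -3 + (-1 + A)*A = -3 + A*(-1 + A))
d = 22 (d = (-3 + 5² - 1*5) + 5 = (-3 + 25 - 5) + 5 = 17 + 5 = 22)
d² = 22² = 484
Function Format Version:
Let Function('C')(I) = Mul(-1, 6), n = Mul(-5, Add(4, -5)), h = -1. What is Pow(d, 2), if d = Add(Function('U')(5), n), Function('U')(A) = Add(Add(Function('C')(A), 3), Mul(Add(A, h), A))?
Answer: 484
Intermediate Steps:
n = 5 (n = Mul(-5, -1) = 5)
Function('C')(I) = -6
Function('U')(A) = Add(-3, Mul(A, Add(-1, A))) (Function('U')(A) = Add(Add(-6, 3), Mul(Add(A, -1), A)) = Add(-3, Mul(Add(-1, A), A)) = Add(-3, Mul(A, Add(-1, A))))
d = 22 (d = Add(Add(-3, Pow(5, 2), Mul(-1, 5)), 5) = Add(Add(-3, 25, -5), 5) = Add(17, 5) = 22)
Pow(d, 2) = Pow(22, 2) = 484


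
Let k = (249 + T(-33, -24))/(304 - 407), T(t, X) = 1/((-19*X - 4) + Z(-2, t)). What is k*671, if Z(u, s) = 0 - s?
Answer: -81033986/49955 ≈ -1622.1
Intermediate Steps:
Z(u, s) = -s
T(t, X) = 1/(-4 - t - 19*X) (T(t, X) = 1/((-19*X - 4) - t) = 1/((-4 - 19*X) - t) = 1/(-4 - t - 19*X))
k = -120766/49955 (k = (249 - 1/(4 - 33 + 19*(-24)))/(304 - 407) = (249 - 1/(4 - 33 - 456))/(-103) = (249 - 1/(-485))*(-1/103) = (249 - 1*(-1/485))*(-1/103) = (249 + 1/485)*(-1/103) = (120766/485)*(-1/103) = -120766/49955 ≈ -2.4175)
k*671 = -120766/49955*671 = -81033986/49955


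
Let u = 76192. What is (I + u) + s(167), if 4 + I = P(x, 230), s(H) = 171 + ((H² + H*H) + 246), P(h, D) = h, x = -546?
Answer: 131837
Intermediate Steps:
s(H) = 417 + 2*H² (s(H) = 171 + ((H² + H²) + 246) = 171 + (2*H² + 246) = 171 + (246 + 2*H²) = 417 + 2*H²)
I = -550 (I = -4 - 546 = -550)
(I + u) + s(167) = (-550 + 76192) + (417 + 2*167²) = 75642 + (417 + 2*27889) = 75642 + (417 + 55778) = 75642 + 56195 = 131837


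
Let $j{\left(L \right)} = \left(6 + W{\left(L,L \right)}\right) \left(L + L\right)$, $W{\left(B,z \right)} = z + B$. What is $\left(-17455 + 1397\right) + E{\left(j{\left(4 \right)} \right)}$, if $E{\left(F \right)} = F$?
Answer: $-15946$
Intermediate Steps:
$W{\left(B,z \right)} = B + z$
$j{\left(L \right)} = 2 L \left(6 + 2 L\right)$ ($j{\left(L \right)} = \left(6 + \left(L + L\right)\right) \left(L + L\right) = \left(6 + 2 L\right) 2 L = 2 L \left(6 + 2 L\right)$)
$\left(-17455 + 1397\right) + E{\left(j{\left(4 \right)} \right)} = \left(-17455 + 1397\right) + 4 \cdot 4 \left(3 + 4\right) = -16058 + 4 \cdot 4 \cdot 7 = -16058 + 112 = -15946$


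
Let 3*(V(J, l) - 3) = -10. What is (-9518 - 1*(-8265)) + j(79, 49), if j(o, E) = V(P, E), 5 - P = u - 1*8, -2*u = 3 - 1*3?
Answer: -3760/3 ≈ -1253.3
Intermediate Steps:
u = 0 (u = -(3 - 1*3)/2 = -(3 - 3)/2 = -½*0 = 0)
P = 13 (P = 5 - (0 - 1*8) = 5 - (0 - 8) = 5 - 1*(-8) = 5 + 8 = 13)
V(J, l) = -⅓ (V(J, l) = 3 + (⅓)*(-10) = 3 - 10/3 = -⅓)
j(o, E) = -⅓
(-9518 - 1*(-8265)) + j(79, 49) = (-9518 - 1*(-8265)) - ⅓ = (-9518 + 8265) - ⅓ = -1253 - ⅓ = -3760/3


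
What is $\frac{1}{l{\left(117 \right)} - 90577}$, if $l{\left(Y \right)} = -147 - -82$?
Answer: $- \frac{1}{90642} \approx -1.1032 \cdot 10^{-5}$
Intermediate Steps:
$l{\left(Y \right)} = -65$ ($l{\left(Y \right)} = -147 + 82 = -65$)
$\frac{1}{l{\left(117 \right)} - 90577} = \frac{1}{-65 - 90577} = \frac{1}{-90642} = - \frac{1}{90642}$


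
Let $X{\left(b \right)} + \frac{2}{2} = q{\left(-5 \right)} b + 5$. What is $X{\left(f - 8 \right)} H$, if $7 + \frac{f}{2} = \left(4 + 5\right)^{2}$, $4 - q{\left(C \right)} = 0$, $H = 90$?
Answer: $50760$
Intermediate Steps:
$q{\left(C \right)} = 4$ ($q{\left(C \right)} = 4 - 0 = 4 + 0 = 4$)
$f = 148$ ($f = -14 + 2 \left(4 + 5\right)^{2} = -14 + 2 \cdot 9^{2} = -14 + 2 \cdot 81 = -14 + 162 = 148$)
$X{\left(b \right)} = 4 + 4 b$ ($X{\left(b \right)} = -1 + \left(4 b + 5\right) = -1 + \left(5 + 4 b\right) = 4 + 4 b$)
$X{\left(f - 8 \right)} H = \left(4 + 4 \left(148 - 8\right)\right) 90 = \left(4 + 4 \cdot 140\right) 90 = \left(4 + 560\right) 90 = 564 \cdot 90 = 50760$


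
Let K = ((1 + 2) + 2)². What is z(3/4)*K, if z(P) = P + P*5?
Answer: 225/2 ≈ 112.50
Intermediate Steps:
z(P) = 6*P (z(P) = P + 5*P = 6*P)
K = 25 (K = (3 + 2)² = 5² = 25)
z(3/4)*K = (6*(3/4))*25 = (6*(3*(¼)))*25 = (6*(¾))*25 = (9/2)*25 = 225/2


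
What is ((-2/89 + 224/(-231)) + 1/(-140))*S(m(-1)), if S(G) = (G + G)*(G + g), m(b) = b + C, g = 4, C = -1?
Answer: 821794/102795 ≈ 7.9945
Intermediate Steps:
m(b) = -1 + b (m(b) = b - 1 = -1 + b)
S(G) = 2*G*(4 + G) (S(G) = (G + G)*(G + 4) = (2*G)*(4 + G) = 2*G*(4 + G))
((-2/89 + 224/(-231)) + 1/(-140))*S(m(-1)) = ((-2/89 + 224/(-231)) + 1/(-140))*(2*(-1 - 1)*(4 + (-1 - 1))) = ((-2*1/89 + 224*(-1/231)) - 1/140)*(2*(-2)*(4 - 2)) = ((-2/89 - 32/33) - 1/140)*(2*(-2)*2) = (-2914/2937 - 1/140)*(-8) = -410897/411180*(-8) = 821794/102795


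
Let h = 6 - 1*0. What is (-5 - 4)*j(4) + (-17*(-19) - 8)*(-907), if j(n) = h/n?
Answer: -571437/2 ≈ -2.8572e+5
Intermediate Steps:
h = 6 (h = 6 + 0 = 6)
j(n) = 6/n
(-5 - 4)*j(4) + (-17*(-19) - 8)*(-907) = (-5 - 4)*(6/4) + (-17*(-19) - 8)*(-907) = -54/4 + (323 - 8)*(-907) = -9*3/2 + 315*(-907) = -27/2 - 285705 = -571437/2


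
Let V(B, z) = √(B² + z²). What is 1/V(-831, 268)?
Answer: √762385/762385 ≈ 0.0011453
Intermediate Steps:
1/V(-831, 268) = 1/(√((-831)² + 268²)) = 1/(√(690561 + 71824)) = 1/(√762385) = √762385/762385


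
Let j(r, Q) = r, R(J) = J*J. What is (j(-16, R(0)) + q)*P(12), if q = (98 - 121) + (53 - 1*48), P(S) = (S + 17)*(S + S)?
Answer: -23664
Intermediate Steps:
R(J) = J**2
P(S) = 2*S*(17 + S) (P(S) = (17 + S)*(2*S) = 2*S*(17 + S))
q = -18 (q = -23 + (53 - 48) = -23 + 5 = -18)
(j(-16, R(0)) + q)*P(12) = (-16 - 18)*(2*12*(17 + 12)) = -68*12*29 = -34*696 = -23664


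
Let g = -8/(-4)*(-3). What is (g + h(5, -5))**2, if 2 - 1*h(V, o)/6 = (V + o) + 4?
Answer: 324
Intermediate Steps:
g = -6 (g = -8*(-1/4)*(-3) = 2*(-3) = -6)
h(V, o) = -12 - 6*V - 6*o (h(V, o) = 12 - 6*((V + o) + 4) = 12 - 6*(4 + V + o) = 12 + (-24 - 6*V - 6*o) = -12 - 6*V - 6*o)
(g + h(5, -5))**2 = (-6 + (-12 - 6*5 - 6*(-5)))**2 = (-6 + (-12 - 30 + 30))**2 = (-6 - 12)**2 = (-18)**2 = 324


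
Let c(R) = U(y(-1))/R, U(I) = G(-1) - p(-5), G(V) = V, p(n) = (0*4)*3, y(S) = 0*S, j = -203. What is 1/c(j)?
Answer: 203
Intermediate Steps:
y(S) = 0
p(n) = 0 (p(n) = 0*3 = 0)
U(I) = -1 (U(I) = -1 - 1*0 = -1 + 0 = -1)
c(R) = -1/R
1/c(j) = 1/(-1/(-203)) = 1/(-1*(-1/203)) = 1/(1/203) = 203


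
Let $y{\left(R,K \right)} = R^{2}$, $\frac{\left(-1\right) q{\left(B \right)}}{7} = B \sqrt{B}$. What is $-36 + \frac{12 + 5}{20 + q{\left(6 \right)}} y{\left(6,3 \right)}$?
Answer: $- \frac{47358}{1273} - \frac{3213 \sqrt{6}}{1273} \approx -43.384$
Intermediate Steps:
$q{\left(B \right)} = - 7 B^{\frac{3}{2}}$ ($q{\left(B \right)} = - 7 B \sqrt{B} = - 7 B^{\frac{3}{2}}$)
$-36 + \frac{12 + 5}{20 + q{\left(6 \right)}} y{\left(6,3 \right)} = -36 + \frac{12 + 5}{20 - 7 \cdot 6^{\frac{3}{2}}} \cdot 6^{2} = -36 + \frac{17}{20 - 7 \cdot 6 \sqrt{6}} \cdot 36 = -36 + \frac{17}{20 - 42 \sqrt{6}} \cdot 36 = -36 + \frac{612}{20 - 42 \sqrt{6}}$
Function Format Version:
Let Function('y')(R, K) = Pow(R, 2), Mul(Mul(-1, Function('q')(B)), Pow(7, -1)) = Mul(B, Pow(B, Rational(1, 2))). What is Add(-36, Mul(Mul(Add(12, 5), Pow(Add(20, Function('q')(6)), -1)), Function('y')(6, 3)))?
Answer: Add(Rational(-47358, 1273), Mul(Rational(-3213, 1273), Pow(6, Rational(1, 2)))) ≈ -43.384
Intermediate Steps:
Function('q')(B) = Mul(-7, Pow(B, Rational(3, 2))) (Function('q')(B) = Mul(-7, Mul(B, Pow(B, Rational(1, 2)))) = Mul(-7, Pow(B, Rational(3, 2))))
Add(-36, Mul(Mul(Add(12, 5), Pow(Add(20, Function('q')(6)), -1)), Function('y')(6, 3))) = Add(-36, Mul(Mul(Add(12, 5), Pow(Add(20, Mul(-7, Pow(6, Rational(3, 2)))), -1)), Pow(6, 2))) = Add(-36, Mul(Mul(17, Pow(Add(20, Mul(-7, Mul(6, Pow(6, Rational(1, 2))))), -1)), 36)) = Add(-36, Mul(Mul(17, Pow(Add(20, Mul(-42, Pow(6, Rational(1, 2)))), -1)), 36)) = Add(-36, Mul(612, Pow(Add(20, Mul(-42, Pow(6, Rational(1, 2)))), -1)))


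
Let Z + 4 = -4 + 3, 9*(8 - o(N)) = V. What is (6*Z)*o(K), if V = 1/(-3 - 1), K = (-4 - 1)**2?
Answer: -1445/6 ≈ -240.83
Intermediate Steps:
K = 25 (K = (-5)**2 = 25)
V = -1/4 (V = 1/(-4) = -1/4 ≈ -0.25000)
o(N) = 289/36 (o(N) = 8 - 1/9*(-1/4) = 8 + 1/36 = 289/36)
Z = -5 (Z = -4 + (-4 + 3) = -4 - 1 = -5)
(6*Z)*o(K) = (6*(-5))*(289/36) = -30*289/36 = -1445/6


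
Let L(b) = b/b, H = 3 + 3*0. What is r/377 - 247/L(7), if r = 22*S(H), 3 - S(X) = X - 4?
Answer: -93031/377 ≈ -246.77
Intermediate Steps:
H = 3 (H = 3 + 0 = 3)
S(X) = 7 - X (S(X) = 3 - (X - 4) = 3 - (-4 + X) = 3 + (4 - X) = 7 - X)
r = 88 (r = 22*(7 - 1*3) = 22*(7 - 3) = 22*4 = 88)
L(b) = 1
r/377 - 247/L(7) = 88/377 - 247/1 = 88*(1/377) - 247*1 = 88/377 - 247 = -93031/377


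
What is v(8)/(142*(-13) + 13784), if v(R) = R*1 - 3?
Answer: 5/11938 ≈ 0.00041883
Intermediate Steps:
v(R) = -3 + R (v(R) = R - 3 = -3 + R)
v(8)/(142*(-13) + 13784) = (-3 + 8)/(142*(-13) + 13784) = 5/(-1846 + 13784) = 5/11938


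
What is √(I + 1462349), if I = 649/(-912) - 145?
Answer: √76011175743/228 ≈ 1209.2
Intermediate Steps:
I = -132889/912 (I = 649*(-1/912) - 145 = -649/912 - 145 = -132889/912 ≈ -145.71)
√(I + 1462349) = √(-132889/912 + 1462349) = √(1333529399/912) = √76011175743/228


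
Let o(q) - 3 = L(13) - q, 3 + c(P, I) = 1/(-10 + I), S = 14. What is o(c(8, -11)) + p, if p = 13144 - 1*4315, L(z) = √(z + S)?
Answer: 185536/21 + 3*√3 ≈ 8840.3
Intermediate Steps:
L(z) = √(14 + z) (L(z) = √(z + 14) = √(14 + z))
c(P, I) = -3 + 1/(-10 + I)
o(q) = 3 - q + 3*√3 (o(q) = 3 + (√(14 + 13) - q) = 3 + (√27 - q) = 3 + (3*√3 - q) = 3 + (-q + 3*√3) = 3 - q + 3*√3)
p = 8829 (p = 13144 - 4315 = 8829)
o(c(8, -11)) + p = (3 - (31 - 3*(-11))/(-10 - 11) + 3*√3) + 8829 = (3 - (31 + 33)/(-21) + 3*√3) + 8829 = (3 - (-1)*64/21 + 3*√3) + 8829 = (3 - 1*(-64/21) + 3*√3) + 8829 = (3 + 64/21 + 3*√3) + 8829 = (127/21 + 3*√3) + 8829 = 185536/21 + 3*√3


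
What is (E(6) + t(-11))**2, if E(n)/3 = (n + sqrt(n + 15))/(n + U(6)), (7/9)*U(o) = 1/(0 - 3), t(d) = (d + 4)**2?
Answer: 462070/169 + 9506*sqrt(21)/169 ≈ 2991.9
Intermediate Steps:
t(d) = (4 + d)**2
U(o) = -3/7 (U(o) = 9/(7*(0 - 3)) = (9/7)/(-3) = (9/7)*(-1/3) = -3/7)
E(n) = 3*(n + sqrt(15 + n))/(-3/7 + n) (E(n) = 3*((n + sqrt(n + 15))/(n - 3/7)) = 3*((n + sqrt(15 + n))/(-3/7 + n)) = 3*(n + sqrt(15 + n))/(-3/7 + n))
(E(6) + t(-11))**2 = (21*(6 + sqrt(15 + 6))/(-3 + 7*6) + (4 - 11)**2)**2 = (21*(6 + sqrt(21))/(-3 + 42) + (-7)**2)**2 = (21*(6 + sqrt(21))/39 + 49)**2 = (21*(1/39)*(6 + sqrt(21)) + 49)**2 = ((42/13 + 7*sqrt(21)/13) + 49)**2 = (679/13 + 7*sqrt(21)/13)**2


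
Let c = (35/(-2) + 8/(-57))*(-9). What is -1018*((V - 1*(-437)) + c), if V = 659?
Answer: -24269629/19 ≈ -1.2773e+6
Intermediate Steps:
c = 6033/38 (c = (35*(-½) + 8*(-1/57))*(-9) = (-35/2 - 8/57)*(-9) = -2011/114*(-9) = 6033/38 ≈ 158.76)
-1018*((V - 1*(-437)) + c) = -1018*((659 - 1*(-437)) + 6033/38) = -1018*((659 + 437) + 6033/38) = -1018*(1096 + 6033/38) = -1018*47681/38 = -24269629/19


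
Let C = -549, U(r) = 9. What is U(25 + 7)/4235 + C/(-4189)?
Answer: 2362716/17740415 ≈ 0.13318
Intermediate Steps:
U(25 + 7)/4235 + C/(-4189) = 9/4235 - 549/(-4189) = 9*(1/4235) - 549*(-1/4189) = 9/4235 + 549/4189 = 2362716/17740415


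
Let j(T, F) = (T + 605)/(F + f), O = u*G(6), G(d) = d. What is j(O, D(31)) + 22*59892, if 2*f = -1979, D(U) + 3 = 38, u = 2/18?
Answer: 328088218/249 ≈ 1.3176e+6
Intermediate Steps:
u = ⅑ (u = 2*(1/18) = ⅑ ≈ 0.11111)
O = ⅔ (O = (⅑)*6 = ⅔ ≈ 0.66667)
D(U) = 35 (D(U) = -3 + 38 = 35)
f = -1979/2 (f = (½)*(-1979) = -1979/2 ≈ -989.50)
j(T, F) = (605 + T)/(-1979/2 + F) (j(T, F) = (T + 605)/(F - 1979/2) = (605 + T)/(-1979/2 + F))
j(O, D(31)) + 22*59892 = 2*(605 + ⅔)/(-1979 + 2*35) + 22*59892 = 2*(1817/3)/(-1979 + 70) + 1317624 = 2*(1817/3)/(-1909) + 1317624 = 2*(-1/1909)*(1817/3) + 1317624 = -158/249 + 1317624 = 328088218/249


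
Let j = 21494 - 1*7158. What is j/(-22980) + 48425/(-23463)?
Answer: -120764339/44931645 ≈ -2.6877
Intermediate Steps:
j = 14336 (j = 21494 - 7158 = 14336)
j/(-22980) + 48425/(-23463) = 14336/(-22980) + 48425/(-23463) = 14336*(-1/22980) + 48425*(-1/23463) = -3584/5745 - 48425/23463 = -120764339/44931645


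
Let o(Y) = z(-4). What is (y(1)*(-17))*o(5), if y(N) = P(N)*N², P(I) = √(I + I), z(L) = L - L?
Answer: 0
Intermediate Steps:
z(L) = 0
o(Y) = 0
P(I) = √2*√I (P(I) = √(2*I) = √2*√I)
y(N) = √2*N^(5/2) (y(N) = (√2*√N)*N² = √2*N^(5/2))
(y(1)*(-17))*o(5) = ((√2*1^(5/2))*(-17))*0 = ((√2*1)*(-17))*0 = (√2*(-17))*0 = -17*√2*0 = 0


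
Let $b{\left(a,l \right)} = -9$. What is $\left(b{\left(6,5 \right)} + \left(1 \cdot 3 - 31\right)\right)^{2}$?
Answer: $1369$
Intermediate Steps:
$\left(b{\left(6,5 \right)} + \left(1 \cdot 3 - 31\right)\right)^{2} = \left(-9 + \left(1 \cdot 3 - 31\right)\right)^{2} = \left(-9 + \left(3 - 31\right)\right)^{2} = \left(-9 - 28\right)^{2} = \left(-37\right)^{2} = 1369$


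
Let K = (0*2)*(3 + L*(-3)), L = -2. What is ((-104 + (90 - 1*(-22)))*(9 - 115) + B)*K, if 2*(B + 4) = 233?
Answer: 0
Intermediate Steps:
B = 225/2 (B = -4 + (1/2)*233 = -4 + 233/2 = 225/2 ≈ 112.50)
K = 0 (K = (0*2)*(3 - 2*(-3)) = 0*(3 + 6) = 0*9 = 0)
((-104 + (90 - 1*(-22)))*(9 - 115) + B)*K = ((-104 + (90 - 1*(-22)))*(9 - 115) + 225/2)*0 = ((-104 + (90 + 22))*(-106) + 225/2)*0 = ((-104 + 112)*(-106) + 225/2)*0 = (8*(-106) + 225/2)*0 = (-848 + 225/2)*0 = -1471/2*0 = 0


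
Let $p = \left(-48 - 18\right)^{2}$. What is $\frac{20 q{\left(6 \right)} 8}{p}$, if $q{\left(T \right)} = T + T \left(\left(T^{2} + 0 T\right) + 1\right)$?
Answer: $\frac{3040}{363} \approx 8.3746$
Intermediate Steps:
$q{\left(T \right)} = T + T \left(1 + T^{2}\right)$ ($q{\left(T \right)} = T + T \left(\left(T^{2} + 0\right) + 1\right) = T + T \left(T^{2} + 1\right) = T + T \left(1 + T^{2}\right)$)
$p = 4356$ ($p = \left(-66\right)^{2} = 4356$)
$\frac{20 q{\left(6 \right)} 8}{p} = \frac{20 \cdot 6 \left(2 + 6^{2}\right) 8}{4356} = 20 \cdot 6 \left(2 + 36\right) 8 \cdot \frac{1}{4356} = 20 \cdot 6 \cdot 38 \cdot 8 \cdot \frac{1}{4356} = 20 \cdot 228 \cdot 8 \cdot \frac{1}{4356} = 4560 \cdot 8 \cdot \frac{1}{4356} = 36480 \cdot \frac{1}{4356} = \frac{3040}{363}$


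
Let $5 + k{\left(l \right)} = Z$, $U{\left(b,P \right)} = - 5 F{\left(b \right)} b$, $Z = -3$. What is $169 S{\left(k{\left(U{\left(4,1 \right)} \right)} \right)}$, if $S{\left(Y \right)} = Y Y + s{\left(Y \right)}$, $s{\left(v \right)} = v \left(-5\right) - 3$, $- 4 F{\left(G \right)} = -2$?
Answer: $17069$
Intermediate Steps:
$F{\left(G \right)} = \frac{1}{2}$ ($F{\left(G \right)} = \left(- \frac{1}{4}\right) \left(-2\right) = \frac{1}{2}$)
$s{\left(v \right)} = -3 - 5 v$ ($s{\left(v \right)} = - 5 v - 3 = -3 - 5 v$)
$U{\left(b,P \right)} = - \frac{5 b}{2}$ ($U{\left(b,P \right)} = \left(-5\right) \frac{1}{2} b = - \frac{5 b}{2}$)
$k{\left(l \right)} = -8$ ($k{\left(l \right)} = -5 - 3 = -8$)
$S{\left(Y \right)} = -3 + Y^{2} - 5 Y$ ($S{\left(Y \right)} = Y Y - \left(3 + 5 Y\right) = Y^{2} - \left(3 + 5 Y\right) = -3 + Y^{2} - 5 Y$)
$169 S{\left(k{\left(U{\left(4,1 \right)} \right)} \right)} = 169 \left(-3 + \left(-8\right)^{2} - -40\right) = 169 \left(-3 + 64 + 40\right) = 169 \cdot 101 = 17069$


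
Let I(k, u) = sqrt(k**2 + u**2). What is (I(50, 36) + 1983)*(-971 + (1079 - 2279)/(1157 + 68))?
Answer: -94444341/49 - 95254*sqrt(949)/49 ≈ -1.9873e+6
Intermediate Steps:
(I(50, 36) + 1983)*(-971 + (1079 - 2279)/(1157 + 68)) = (sqrt(50**2 + 36**2) + 1983)*(-971 + (1079 - 2279)/(1157 + 68)) = (sqrt(2500 + 1296) + 1983)*(-971 - 1200/1225) = (sqrt(3796) + 1983)*(-971 - 1200*1/1225) = (2*sqrt(949) + 1983)*(-971 - 48/49) = (1983 + 2*sqrt(949))*(-47627/49) = -94444341/49 - 95254*sqrt(949)/49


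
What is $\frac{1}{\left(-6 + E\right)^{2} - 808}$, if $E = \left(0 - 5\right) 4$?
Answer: $- \frac{1}{132} \approx -0.0075758$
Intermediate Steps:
$E = -20$ ($E = \left(-5\right) 4 = -20$)
$\frac{1}{\left(-6 + E\right)^{2} - 808} = \frac{1}{\left(-6 - 20\right)^{2} - 808} = \frac{1}{\left(-26\right)^{2} - 808} = \frac{1}{676 - 808} = \frac{1}{-132} = - \frac{1}{132}$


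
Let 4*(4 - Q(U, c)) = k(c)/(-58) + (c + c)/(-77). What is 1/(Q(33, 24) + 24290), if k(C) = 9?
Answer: 17864/433991493 ≈ 4.1162e-5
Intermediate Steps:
Q(U, c) = 937/232 + c/154 (Q(U, c) = 4 - (9/(-58) + (c + c)/(-77))/4 = 4 - (9*(-1/58) + (2*c)*(-1/77))/4 = 4 - (-9/58 - 2*c/77)/4 = 4 + (9/232 + c/154) = 937/232 + c/154)
1/(Q(33, 24) + 24290) = 1/((937/232 + (1/154)*24) + 24290) = 1/((937/232 + 12/77) + 24290) = 1/(74933/17864 + 24290) = 1/(433991493/17864) = 17864/433991493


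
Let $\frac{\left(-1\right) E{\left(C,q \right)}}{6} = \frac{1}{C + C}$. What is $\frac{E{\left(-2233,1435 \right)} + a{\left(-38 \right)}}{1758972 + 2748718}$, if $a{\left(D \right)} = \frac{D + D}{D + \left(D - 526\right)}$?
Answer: $\frac{12251}{432823886110} \approx 2.8305 \cdot 10^{-8}$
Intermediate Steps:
$a{\left(D \right)} = \frac{2 D}{-526 + 2 D}$ ($a{\left(D \right)} = \frac{2 D}{D + \left(D - 526\right)} = \frac{2 D}{D + \left(-526 + D\right)} = \frac{2 D}{-526 + 2 D}$)
$E{\left(C,q \right)} = - \frac{3}{C}$ ($E{\left(C,q \right)} = - \frac{6}{C + C} = - \frac{6}{2 C} = - 6 \frac{1}{2 C} = - \frac{3}{C}$)
$\frac{E{\left(-2233,1435 \right)} + a{\left(-38 \right)}}{1758972 + 2748718} = \frac{- \frac{3}{-2233} - \frac{38}{-263 - 38}}{1758972 + 2748718} = \frac{\left(-3\right) \left(- \frac{1}{2233}\right) - \frac{38}{-301}}{4507690} = \left(\frac{3}{2233} - - \frac{38}{301}\right) \frac{1}{4507690} = \left(\frac{3}{2233} + \frac{38}{301}\right) \frac{1}{4507690} = \frac{12251}{96019} \cdot \frac{1}{4507690} = \frac{12251}{432823886110}$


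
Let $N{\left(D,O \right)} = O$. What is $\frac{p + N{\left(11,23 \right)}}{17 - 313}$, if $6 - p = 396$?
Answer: $\frac{367}{296} \approx 1.2399$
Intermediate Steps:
$p = -390$ ($p = 6 - 396 = -390$)
$\frac{p + N{\left(11,23 \right)}}{17 - 313} = \frac{-390 + 23}{17 - 313} = - \frac{367}{-296} = \left(-367\right) \left(- \frac{1}{296}\right) = \frac{367}{296}$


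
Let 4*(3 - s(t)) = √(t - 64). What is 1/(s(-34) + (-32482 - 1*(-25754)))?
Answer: -53800/361805049 + 14*I*√2/361805049 ≈ -0.0001487 + 5.4723e-8*I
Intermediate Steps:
s(t) = 3 - √(-64 + t)/4 (s(t) = 3 - √(t - 64)/4 = 3 - √(-64 + t)/4)
1/(s(-34) + (-32482 - 1*(-25754))) = 1/((3 - √(-64 - 34)/4) + (-32482 - 1*(-25754))) = 1/((3 - 7*I*√2/4) + (-32482 + 25754)) = 1/((3 - 7*I*√2/4) - 6728) = 1/(-6725 - 7*I*√2/4)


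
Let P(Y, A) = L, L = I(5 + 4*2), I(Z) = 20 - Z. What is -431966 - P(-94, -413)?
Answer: -431973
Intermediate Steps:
L = 7 (L = 20 - (5 + 4*2) = 20 - (5 + 8) = 20 - 1*13 = 20 - 13 = 7)
P(Y, A) = 7
-431966 - P(-94, -413) = -431966 - 1*7 = -431966 - 7 = -431973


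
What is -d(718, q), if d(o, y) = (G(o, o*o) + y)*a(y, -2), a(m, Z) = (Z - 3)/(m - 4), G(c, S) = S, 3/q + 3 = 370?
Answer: -189197311/293 ≈ -6.4573e+5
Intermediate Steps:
q = 3/367 (q = 3/(-3 + 370) = 3/367 ≈ 0.0081744)
a(m, Z) = (-3 + Z)/(-4 + m)
d(o, y) = -5*(y + o²)/(-4 + y) (d(o, y) = (o*o + y)*((-3 - 2)/(-4 + y)) = (o² + y)*(-5/(-4 + y)) = (y + o²)*(-5/(-4 + y)) = -5*(y + o²)/(-4 + y))
-d(718, q) = -5*(-1*3/367 - 1*718²)/(-4 + 3/367) = -5*(-3/367 - 1*515524)/(-1465/367) = -5*(-367)*(-3/367 - 515524)/1465 = -5*(-367)*(-189197311)/(1465*367) = -1*189197311/293 = -189197311/293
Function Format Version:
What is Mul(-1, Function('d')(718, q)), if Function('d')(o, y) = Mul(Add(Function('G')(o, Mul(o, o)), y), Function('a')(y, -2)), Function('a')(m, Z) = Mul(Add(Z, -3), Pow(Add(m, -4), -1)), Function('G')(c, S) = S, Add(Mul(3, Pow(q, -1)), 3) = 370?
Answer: Rational(-189197311, 293) ≈ -6.4573e+5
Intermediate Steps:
q = Rational(3, 367) (q = Mul(3, Pow(Add(-3, 370), -1)) = Mul(3, Pow(367, -1)) = Mul(3, Rational(1, 367)) = Rational(3, 367) ≈ 0.0081744)
Function('a')(m, Z) = Mul(Pow(Add(-4, m), -1), Add(-3, Z)) (Function('a')(m, Z) = Mul(Add(-3, Z), Pow(Add(-4, m), -1)) = Mul(Pow(Add(-4, m), -1), Add(-3, Z)))
Function('d')(o, y) = Mul(-5, Pow(Add(-4, y), -1), Add(y, Pow(o, 2))) (Function('d')(o, y) = Mul(Add(Mul(o, o), y), Mul(Pow(Add(-4, y), -1), Add(-3, -2))) = Mul(Add(Pow(o, 2), y), Mul(Pow(Add(-4, y), -1), -5)) = Mul(Add(y, Pow(o, 2)), Mul(-5, Pow(Add(-4, y), -1))) = Mul(-5, Pow(Add(-4, y), -1), Add(y, Pow(o, 2))))
Mul(-1, Function('d')(718, q)) = Mul(-1, Mul(5, Pow(Add(-4, Rational(3, 367)), -1), Add(Mul(-1, Rational(3, 367)), Mul(-1, Pow(718, 2))))) = Mul(-1, Mul(5, Pow(Rational(-1465, 367), -1), Add(Rational(-3, 367), Mul(-1, 515524)))) = Mul(-1, Mul(5, Rational(-367, 1465), Add(Rational(-3, 367), -515524))) = Mul(-1, Mul(5, Rational(-367, 1465), Rational(-189197311, 367))) = Mul(-1, Rational(189197311, 293)) = Rational(-189197311, 293)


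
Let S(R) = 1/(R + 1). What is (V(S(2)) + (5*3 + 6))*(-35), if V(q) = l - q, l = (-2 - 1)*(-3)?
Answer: -3115/3 ≈ -1038.3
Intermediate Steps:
l = 9 (l = -3*(-3) = 9)
S(R) = 1/(1 + R)
V(q) = 9 - q
(V(S(2)) + (5*3 + 6))*(-35) = ((9 - 1/(1 + 2)) + (5*3 + 6))*(-35) = ((9 - 1/3) + (15 + 6))*(-35) = ((9 - 1*⅓) + 21)*(-35) = ((9 - ⅓) + 21)*(-35) = (26/3 + 21)*(-35) = (89/3)*(-35) = -3115/3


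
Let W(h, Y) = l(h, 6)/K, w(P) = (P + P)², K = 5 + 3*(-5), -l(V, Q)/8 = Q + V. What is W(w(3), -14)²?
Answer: 28224/25 ≈ 1129.0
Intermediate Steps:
l(V, Q) = -8*Q - 8*V (l(V, Q) = -8*(Q + V) = -8*Q - 8*V)
K = -10 (K = 5 - 15 = -10)
w(P) = 4*P² (w(P) = (2*P)² = 4*P²)
W(h, Y) = 24/5 + 4*h/5 (W(h, Y) = (-8*6 - 8*h)/(-10) = (-48 - 8*h)*(-⅒) = 24/5 + 4*h/5)
W(w(3), -14)² = (24/5 + 4*(4*3²)/5)² = (24/5 + 4*(4*9)/5)² = (24/5 + (⅘)*36)² = (24/5 + 144/5)² = (168/5)² = 28224/25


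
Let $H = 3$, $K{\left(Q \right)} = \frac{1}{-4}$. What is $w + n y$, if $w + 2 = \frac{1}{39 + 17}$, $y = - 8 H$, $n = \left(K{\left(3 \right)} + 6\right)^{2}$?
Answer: $- \frac{44547}{56} \approx -795.48$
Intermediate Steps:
$K{\left(Q \right)} = - \frac{1}{4}$
$n = \frac{529}{16}$ ($n = \left(- \frac{1}{4} + 6\right)^{2} = \left(\frac{23}{4}\right)^{2} = \frac{529}{16} \approx 33.063$)
$y = -24$ ($y = \left(-8\right) 3 = -24$)
$w = - \frac{111}{56}$ ($w = -2 + \frac{1}{39 + 17} = -2 + \frac{1}{56} = - \frac{111}{56} \approx -1.9821$)
$w + n y = - \frac{111}{56} + \frac{529}{16} \left(-24\right) = - \frac{111}{56} - \frac{1587}{2} = - \frac{44547}{56}$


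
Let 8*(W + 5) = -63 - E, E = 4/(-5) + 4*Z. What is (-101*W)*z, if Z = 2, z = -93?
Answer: -5175543/40 ≈ -1.2939e+5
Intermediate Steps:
E = 36/5 (E = 4/(-5) + 4*2 = 4*(-⅕) + 8 = -⅘ + 8 = 36/5 ≈ 7.2000)
W = -551/40 (W = -5 + (-63 - 1*36/5)/8 = -5 + (-63 - 36/5)/8 = -5 + (⅛)*(-351/5) = -5 - 351/40 = -551/40 ≈ -13.775)
(-101*W)*z = -101*(-551/40)*(-93) = (55651/40)*(-93) = -5175543/40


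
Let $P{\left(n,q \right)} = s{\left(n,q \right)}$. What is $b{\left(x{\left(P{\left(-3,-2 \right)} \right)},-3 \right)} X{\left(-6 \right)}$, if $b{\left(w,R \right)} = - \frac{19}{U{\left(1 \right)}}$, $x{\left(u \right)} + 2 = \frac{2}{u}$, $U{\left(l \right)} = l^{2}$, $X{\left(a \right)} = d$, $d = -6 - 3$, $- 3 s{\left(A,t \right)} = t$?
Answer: $171$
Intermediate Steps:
$s{\left(A,t \right)} = - \frac{t}{3}$
$P{\left(n,q \right)} = - \frac{q}{3}$
$d = -9$
$X{\left(a \right)} = -9$
$x{\left(u \right)} = -2 + \frac{2}{u}$
$b{\left(w,R \right)} = -19$ ($b{\left(w,R \right)} = - \frac{19}{1^{2}} = - \frac{19}{1} = \left(-19\right) 1 = -19$)
$b{\left(x{\left(P{\left(-3,-2 \right)} \right)},-3 \right)} X{\left(-6 \right)} = \left(-19\right) \left(-9\right) = 171$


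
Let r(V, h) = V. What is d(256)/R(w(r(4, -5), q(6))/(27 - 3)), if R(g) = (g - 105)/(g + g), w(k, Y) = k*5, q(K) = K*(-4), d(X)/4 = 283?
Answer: -2264/125 ≈ -18.112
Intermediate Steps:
d(X) = 1132 (d(X) = 4*283 = 1132)
q(K) = -4*K
w(k, Y) = 5*k
R(g) = (-105 + g)/(2*g) (R(g) = (-105 + g)/((2*g)) = (-105 + g)*(1/(2*g)) = (-105 + g)/(2*g))
d(256)/R(w(r(4, -5), q(6))/(27 - 3)) = 1132/(((-105 + (5*4)/(27 - 3))/(2*(((5*4)/(27 - 3)))))) = 1132/(((-105 + 20/24)/(2*((20/24))))) = 1132/(((-105 + 20*(1/24))/(2*((20*(1/24)))))) = 1132/(((-105 + 5/6)/(2*(5/6)))) = 1132/(((1/2)*(6/5)*(-625/6))) = 1132/(-125/2) = 1132*(-2/125) = -2264/125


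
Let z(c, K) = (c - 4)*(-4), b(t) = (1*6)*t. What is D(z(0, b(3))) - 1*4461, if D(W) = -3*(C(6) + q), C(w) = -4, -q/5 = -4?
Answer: -4509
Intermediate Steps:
q = 20 (q = -5*(-4) = 20)
b(t) = 6*t
z(c, K) = 16 - 4*c (z(c, K) = (-4 + c)*(-4) = 16 - 4*c)
D(W) = -48 (D(W) = -3*(-4 + 20) = -3*16 = -48)
D(z(0, b(3))) - 1*4461 = -48 - 1*4461 = -48 - 4461 = -4509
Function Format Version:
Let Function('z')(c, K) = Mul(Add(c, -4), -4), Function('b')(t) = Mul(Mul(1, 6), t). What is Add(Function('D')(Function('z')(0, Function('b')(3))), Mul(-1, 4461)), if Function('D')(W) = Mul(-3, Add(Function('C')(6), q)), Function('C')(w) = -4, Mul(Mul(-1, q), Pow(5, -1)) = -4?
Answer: -4509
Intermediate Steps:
q = 20 (q = Mul(-5, -4) = 20)
Function('b')(t) = Mul(6, t)
Function('z')(c, K) = Add(16, Mul(-4, c)) (Function('z')(c, K) = Mul(Add(-4, c), -4) = Add(16, Mul(-4, c)))
Function('D')(W) = -48 (Function('D')(W) = Mul(-3, Add(-4, 20)) = Mul(-3, 16) = -48)
Add(Function('D')(Function('z')(0, Function('b')(3))), Mul(-1, 4461)) = Add(-48, Mul(-1, 4461)) = Add(-48, -4461) = -4509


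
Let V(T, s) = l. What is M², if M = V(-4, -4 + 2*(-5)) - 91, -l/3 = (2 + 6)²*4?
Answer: 737881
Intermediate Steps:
l = -768 (l = -3*(2 + 6)²*4 = -3*8²*4 = -192*4 = -3*256 = -768)
V(T, s) = -768
M = -859 (M = -768 - 91 = -859)
M² = (-859)² = 737881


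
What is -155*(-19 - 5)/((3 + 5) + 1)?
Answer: 1240/3 ≈ 413.33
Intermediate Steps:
-155*(-19 - 5)/((3 + 5) + 1) = -(-3720)/(8 + 1) = -(-3720)/9 = -155*(-8/3) = 1240/3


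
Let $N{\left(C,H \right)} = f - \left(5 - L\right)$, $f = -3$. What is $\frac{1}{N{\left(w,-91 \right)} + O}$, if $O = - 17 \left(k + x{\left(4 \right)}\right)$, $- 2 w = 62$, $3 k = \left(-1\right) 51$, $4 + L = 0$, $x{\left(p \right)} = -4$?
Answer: $\frac{1}{345} \approx 0.0028986$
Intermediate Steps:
$L = -4$ ($L = -4 + 0 = -4$)
$k = -17$ ($k = \frac{\left(-1\right) 51}{3} = \frac{1}{3} \left(-51\right) = -17$)
$w = -31$ ($w = \left(- \frac{1}{2}\right) 62 = -31$)
$O = 357$ ($O = - 17 \left(-17 - 4\right) = \left(-17\right) \left(-21\right) = 357$)
$N{\left(C,H \right)} = -12$ ($N{\left(C,H \right)} = -3 - \left(5 - -4\right) = -3 - \left(5 + 4\right) = -3 - 9 = -12$)
$\frac{1}{N{\left(w,-91 \right)} + O} = \frac{1}{-12 + 357} = \frac{1}{345}$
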